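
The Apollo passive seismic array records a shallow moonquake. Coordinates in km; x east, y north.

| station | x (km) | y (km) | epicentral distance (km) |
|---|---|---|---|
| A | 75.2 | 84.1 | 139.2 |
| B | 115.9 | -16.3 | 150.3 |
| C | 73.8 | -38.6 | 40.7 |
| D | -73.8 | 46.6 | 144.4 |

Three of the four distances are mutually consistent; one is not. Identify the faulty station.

B

Solve using three stations at a time. Using A, C, D (subtract circle equations pairwise → linear system) gives (x, y) ≈ (34.4, -49.0).
Distances from that point to each station vs reported:
  A: calculated 139.2 vs reported 139.2 → residual 0.0 km
  B: calculated 87.8 vs reported 150.3 → residual 62.5 km
  C: calculated 40.7 vs reported 40.7 → residual 0.0 km
  D: calculated 144.4 vs reported 144.4 → residual 0.0 km
A, C, D are mutually consistent (residuals ≈ 0); B is off by 62.5 km.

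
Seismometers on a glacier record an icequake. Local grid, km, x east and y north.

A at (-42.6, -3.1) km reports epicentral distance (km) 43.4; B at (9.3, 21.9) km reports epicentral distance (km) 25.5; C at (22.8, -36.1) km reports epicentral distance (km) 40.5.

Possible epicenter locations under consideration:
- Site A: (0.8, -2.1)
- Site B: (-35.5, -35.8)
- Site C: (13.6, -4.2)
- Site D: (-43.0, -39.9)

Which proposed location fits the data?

For each candidate, compare |candidate − station| to the reported distance:
Site A: residuals A 0.0, B 0.0, C 0.0 → max 0.0 km
Site B: residuals A 9.9, B 47.6, C 17.8 → max 47.6 km
Site C: residuals A 12.8, B 1.0, C 7.3 → max 12.8 km
Site D: residuals A 6.6, B 55.5, C 25.4 → max 55.5 km
Only Site A has all residuals ≈ 0.

Site A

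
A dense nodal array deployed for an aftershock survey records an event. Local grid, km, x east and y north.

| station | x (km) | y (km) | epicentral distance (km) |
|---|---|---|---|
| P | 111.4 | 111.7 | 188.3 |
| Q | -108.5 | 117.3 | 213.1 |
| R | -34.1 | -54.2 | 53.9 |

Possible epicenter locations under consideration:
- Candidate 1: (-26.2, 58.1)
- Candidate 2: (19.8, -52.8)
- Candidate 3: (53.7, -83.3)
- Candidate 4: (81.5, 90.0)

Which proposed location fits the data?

Candidate 2

For each candidate, compare |candidate − station| to the reported distance:
Candidate 1: residuals P 40.6, Q 111.7, R 58.7 → max 111.7 km
Candidate 2: residuals P 0.0, Q 0.0, R 0.0 → max 0.0 km
Candidate 3: residuals P 15.1, Q 44.9, R 38.6 → max 44.9 km
Candidate 4: residuals P 151.4, Q 21.1, R 130.9 → max 151.4 km
Only Candidate 2 has all residuals ≈ 0.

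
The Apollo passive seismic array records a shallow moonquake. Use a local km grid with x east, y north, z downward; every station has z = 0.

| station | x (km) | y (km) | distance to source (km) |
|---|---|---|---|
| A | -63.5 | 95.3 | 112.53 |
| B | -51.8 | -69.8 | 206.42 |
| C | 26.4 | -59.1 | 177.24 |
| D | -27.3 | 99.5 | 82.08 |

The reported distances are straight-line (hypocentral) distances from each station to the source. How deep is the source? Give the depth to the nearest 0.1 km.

Each station gives a sphere (x−x_i)² + (y−y_i)² + z² = d_i² (stations at z=0).
Subtracting the A sphere from B and C: z² cancels, leaving linear equations in x and y:
23.4 x − 330.2 y = -35505.28
179.8 x − 308.8 y = -27675.59
Solving: x ≈ 35.010, y ≈ 110.008 km (keep extra digits for the depth step; rounded: 35.0, 110.0).
Then from the A sphere: z² = 112.53² − (x + 63.5)² − (y − 95.3)² with x = 35.010, y = 110.008, so z ≈ 52.368 ≈ 52.4 km.
Check against D (with the unrounded solution): distance 82.07 ≈ 82.08 km. ✓

z ≈ 52.4 km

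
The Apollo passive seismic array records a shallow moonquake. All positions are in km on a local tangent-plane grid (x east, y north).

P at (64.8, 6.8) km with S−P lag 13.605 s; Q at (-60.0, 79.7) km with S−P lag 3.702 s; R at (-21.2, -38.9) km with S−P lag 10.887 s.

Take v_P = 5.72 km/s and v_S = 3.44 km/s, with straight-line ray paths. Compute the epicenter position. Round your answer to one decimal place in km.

-43.4 km east, 52.4 km north

Distance from S−P lag: d = Δt · v_P v_S / (v_P − v_S) = Δt · (5.72·3.44)/(5.72−3.44) ≈ 8.6302·Δt.
So d_P = 117.41, d_Q = 31.95, d_R = 93.96 km.
Circle about each station: (x − 64.8)² + (y − 6.8)² = 117.41²; (x + 60.0)² + (y − 79.7)² = 31.95²; (x + 21.2)² + (y + 38.9)² = 93.96².
Subtracting the P equation from the Q and R equations removes the quadratic terms:
-249.6 x + 145.8 y = 18471.12
-172.0 x − 91.4 y = 2674.00
Solving the 2×2 system: x ≈ -43.4, y ≈ 52.4 km.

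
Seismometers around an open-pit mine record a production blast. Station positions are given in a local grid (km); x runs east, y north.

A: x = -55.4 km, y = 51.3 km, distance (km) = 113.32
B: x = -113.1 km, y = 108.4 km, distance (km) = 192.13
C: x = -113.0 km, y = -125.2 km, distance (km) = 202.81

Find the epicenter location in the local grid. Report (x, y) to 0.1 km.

x ≈ 46.0 km, y ≈ 0.7 km

Circle about each station: (x + 55.4)² + (y − 51.3)² = 113.32²; (x + 113.1)² + (y − 108.4)² = 192.13²; (x + 113.0)² + (y + 125.2)² = 202.81².
Subtracting the A equation from the B and C equations removes the quadratic terms:
-115.4 x + 114.2 y = -5231.19
-115.2 x − 353.0 y = -5547.28
Solving the 2×2 system: x ≈ 46.0, y ≈ 0.7 km.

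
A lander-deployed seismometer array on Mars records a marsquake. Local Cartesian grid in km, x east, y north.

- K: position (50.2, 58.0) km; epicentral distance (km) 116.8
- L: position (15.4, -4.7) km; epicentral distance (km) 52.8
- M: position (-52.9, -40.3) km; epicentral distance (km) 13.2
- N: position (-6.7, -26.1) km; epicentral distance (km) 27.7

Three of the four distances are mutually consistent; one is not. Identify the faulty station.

M

Solve using three stations at a time. Using K, L, N (subtract circle equations pairwise → linear system) gives (x, y) ≈ (-34.4, -22.6).
Distances from that point to each station vs reported:
  K: calculated 116.8 vs reported 116.8 → residual 0.0 km
  L: calculated 52.9 vs reported 52.8 → residual 0.1 km
  M: calculated 25.6 vs reported 13.2 → residual 12.4 km
  N: calculated 27.9 vs reported 27.7 → residual 0.2 km
K, L, N are mutually consistent (residuals ≈ 0); M is off by 12.4 km.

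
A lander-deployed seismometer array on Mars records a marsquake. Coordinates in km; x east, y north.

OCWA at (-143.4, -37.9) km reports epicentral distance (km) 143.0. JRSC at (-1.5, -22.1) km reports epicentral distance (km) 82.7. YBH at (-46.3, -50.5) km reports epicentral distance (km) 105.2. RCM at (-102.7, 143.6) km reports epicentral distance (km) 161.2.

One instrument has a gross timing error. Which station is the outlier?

RCM

Solve using three stations at a time. Using OCWA, JRSC, YBH (subtract circle equations pairwise → linear system) gives (x, y) ≈ (-33.8, 53.8).
Distances from that point to each station vs reported:
  OCWA: calculated 142.9 vs reported 143.0 → residual 0.1 km
  JRSC: calculated 82.5 vs reported 82.7 → residual 0.2 km
  YBH: calculated 105.0 vs reported 105.2 → residual 0.2 km
  RCM: calculated 113.2 vs reported 161.2 → residual 48.0 km
OCWA, JRSC, YBH are mutually consistent (residuals ≈ 0); RCM is off by 48.0 km.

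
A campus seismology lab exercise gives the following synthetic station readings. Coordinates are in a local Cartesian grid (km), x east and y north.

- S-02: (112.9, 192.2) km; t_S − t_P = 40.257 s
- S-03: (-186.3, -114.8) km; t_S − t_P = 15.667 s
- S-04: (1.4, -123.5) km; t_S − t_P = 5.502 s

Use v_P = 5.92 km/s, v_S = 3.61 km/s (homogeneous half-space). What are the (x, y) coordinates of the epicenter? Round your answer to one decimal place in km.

(-44.6, -145.3)

Distance from S−P lag: d = Δt · v_P v_S / (v_P − v_S) = Δt · (5.92·3.61)/(5.92−3.61) ≈ 9.2516·Δt.
So d_S-02 = 372.44, d_S-03 = 144.94, d_S-04 = 50.90 km.
Circle about each station: (x − 112.9)² + (y − 192.2)² = 372.44²; (x + 186.3)² + (y + 114.8)² = 144.94²; (x − 1.4)² + (y + 123.5)² = 50.90².
Subtracting the S-02 equation from the S-03 and S-04 equations removes the quadratic terms:
-598.4 x − 614.0 y = 115903.43
-223.0 x − 631.4 y = 101687.70
Solving the 2×2 system: x ≈ -44.6, y ≈ -145.3 km.
Check against S-02 (with the unrounded x, y): √((x − 112.9)²+(y − 192.2)²) = 372.44 ≈ 372.44 km. ✓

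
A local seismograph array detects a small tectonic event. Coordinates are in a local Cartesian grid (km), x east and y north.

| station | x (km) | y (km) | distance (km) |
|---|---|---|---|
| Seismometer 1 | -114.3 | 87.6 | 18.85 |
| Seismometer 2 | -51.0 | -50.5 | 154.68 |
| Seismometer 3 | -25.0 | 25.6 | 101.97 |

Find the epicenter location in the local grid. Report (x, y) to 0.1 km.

Circle about each station: (x + 114.3)² + (y − 87.6)² = 18.85²; (x + 51.0)² + (y + 50.5)² = 154.68²; (x + 25.0)² + (y − 25.6)² = 101.97².
Subtracting the Seismometer 1 equation from the Seismometer 2 and Seismometer 3 equations removes the quadratic terms:
126.6 x − 276.2 y = -39157.58
178.6 x − 124.0 y = -29500.45
Solving the 2×2 system: x ≈ -97.9, y ≈ 96.9 km.

x ≈ -97.9 km, y ≈ 96.9 km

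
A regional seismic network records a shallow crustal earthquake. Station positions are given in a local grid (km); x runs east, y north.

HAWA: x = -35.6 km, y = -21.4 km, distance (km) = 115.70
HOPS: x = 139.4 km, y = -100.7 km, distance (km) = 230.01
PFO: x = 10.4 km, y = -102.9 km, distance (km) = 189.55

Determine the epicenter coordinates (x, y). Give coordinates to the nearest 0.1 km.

x ≈ 5.9 km, y ≈ 86.6 km

Circle about each station: (x + 35.6)² + (y + 21.4)² = 115.70²; (x − 139.4)² + (y + 100.7)² = 230.01²; (x − 10.4)² + (y + 102.9)² = 189.55².
Subtracting the HAWA equation from the HOPS and PFO equations removes the quadratic terms:
350.0 x − 158.6 y = -11670.58
92.0 x − 163.0 y = -13571.46
Solving the 2×2 system: x ≈ 5.9, y ≈ 86.6 km.
Check against HAWA (with the unrounded x, y): √((x + 35.6)²+(y + 21.4)²) = 115.68 ≈ 115.70 km. ✓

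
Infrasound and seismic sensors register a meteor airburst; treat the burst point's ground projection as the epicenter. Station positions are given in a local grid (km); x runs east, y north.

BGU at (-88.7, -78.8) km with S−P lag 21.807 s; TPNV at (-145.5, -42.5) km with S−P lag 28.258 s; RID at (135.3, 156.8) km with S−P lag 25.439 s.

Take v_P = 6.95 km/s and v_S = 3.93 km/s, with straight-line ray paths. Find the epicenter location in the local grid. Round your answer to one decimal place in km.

Distance from S−P lag: d = Δt · v_P v_S / (v_P − v_S) = Δt · (6.95·3.93)/(6.95−3.93) ≈ 9.0442·Δt.
So d_BGU = 197.23, d_TPNV = 255.57, d_RID = 230.08 km.
Circle about each station: (x + 88.7)² + (y + 78.8)² = 197.23²; (x + 145.5)² + (y + 42.5)² = 255.57²; (x − 135.3)² + (y − 156.8)² = 230.08².
Subtracting pairs of circle equations eliminates x²+y² and gives linear equations (the radical axes):
-113.6 x + 72.6 y = -17516.98
448.0 x + 471.2 y = 14778.07
Solving the 2×2 system: x ≈ 108.4, y ≈ -71.7 km.

x ≈ 108.4 km, y ≈ -71.7 km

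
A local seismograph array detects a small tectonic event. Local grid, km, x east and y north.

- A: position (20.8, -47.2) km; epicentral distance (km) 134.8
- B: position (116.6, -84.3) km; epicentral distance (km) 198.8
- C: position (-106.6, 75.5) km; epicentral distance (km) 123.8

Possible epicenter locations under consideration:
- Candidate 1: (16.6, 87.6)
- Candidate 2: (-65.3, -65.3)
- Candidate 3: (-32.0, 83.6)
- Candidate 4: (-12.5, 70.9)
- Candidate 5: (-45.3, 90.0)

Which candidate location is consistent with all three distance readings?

For each candidate, compare |candidate − station| to the reported distance:
Candidate 1: residuals A 0.1, B 0.1, C 0.0 → max 0.1 km
Candidate 2: residuals A 46.8, B 15.9, C 22.9 → max 46.8 km
Candidate 3: residuals A 6.3, B 25.4, C 48.8 → max 48.8 km
Candidate 4: residuals A 12.1, B 3.1, C 29.6 → max 29.6 km
Candidate 5: residuals A 17.5, B 39.1, C 60.8 → max 60.8 km
Only Candidate 1 has all residuals ≈ 0.

Candidate 1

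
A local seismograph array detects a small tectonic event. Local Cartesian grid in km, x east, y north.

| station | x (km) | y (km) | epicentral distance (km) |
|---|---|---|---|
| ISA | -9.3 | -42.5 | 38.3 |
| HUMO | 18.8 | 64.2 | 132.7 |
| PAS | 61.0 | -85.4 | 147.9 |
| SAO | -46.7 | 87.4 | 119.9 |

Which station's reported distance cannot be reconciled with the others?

ISA

Solve using three stations at a time. Using HUMO, PAS, SAO (subtract circle equations pairwise → linear system) gives (x, y) ≈ (-75.7, -29.0).
Distances from that point to each station vs reported:
  ISA: calculated 67.8 vs reported 38.3 → residual 29.5 km
  HUMO: calculated 132.7 vs reported 132.7 → residual 0.0 km
  PAS: calculated 147.9 vs reported 147.9 → residual 0.0 km
  SAO: calculated 119.9 vs reported 119.9 → residual 0.0 km
HUMO, PAS, SAO are mutually consistent (residuals ≈ 0); ISA is off by 29.5 km.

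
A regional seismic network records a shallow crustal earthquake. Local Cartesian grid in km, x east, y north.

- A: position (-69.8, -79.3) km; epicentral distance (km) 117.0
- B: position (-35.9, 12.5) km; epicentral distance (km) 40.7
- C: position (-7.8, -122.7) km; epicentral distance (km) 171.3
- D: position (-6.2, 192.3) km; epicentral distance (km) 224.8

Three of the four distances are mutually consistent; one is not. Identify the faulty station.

D

Solve using three stations at a time. Using A, B, C (subtract circle equations pairwise → linear system) gives (x, y) ≈ (-67.9, 37.7).
Distances from that point to each station vs reported:
  A: calculated 117.0 vs reported 117.0 → residual 0.0 km
  B: calculated 40.8 vs reported 40.7 → residual 0.1 km
  C: calculated 171.3 vs reported 171.3 → residual 0.0 km
  D: calculated 166.5 vs reported 224.8 → residual 58.3 km
A, B, C are mutually consistent (residuals ≈ 0); D is off by 58.3 km.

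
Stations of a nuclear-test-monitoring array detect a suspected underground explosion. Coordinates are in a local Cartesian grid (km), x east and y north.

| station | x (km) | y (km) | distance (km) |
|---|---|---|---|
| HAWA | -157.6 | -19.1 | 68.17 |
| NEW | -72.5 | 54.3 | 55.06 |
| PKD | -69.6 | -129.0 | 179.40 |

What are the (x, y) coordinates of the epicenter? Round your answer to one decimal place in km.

(-126.0, 41.3)

Circle about each station: (x + 157.6)² + (y + 19.1)² = 68.17²; (x + 72.5)² + (y − 54.3)² = 55.06²; (x + 69.6)² + (y + 129.0)² = 179.40².
Subtracting pairs of circle equations eliminates x²+y² and gives linear equations (the radical axes):
170.2 x + 146.8 y = -15382.28
176.0 x − 219.8 y = -31254.62
Solving the 2×2 system: x ≈ -126.0, y ≈ 41.3 km.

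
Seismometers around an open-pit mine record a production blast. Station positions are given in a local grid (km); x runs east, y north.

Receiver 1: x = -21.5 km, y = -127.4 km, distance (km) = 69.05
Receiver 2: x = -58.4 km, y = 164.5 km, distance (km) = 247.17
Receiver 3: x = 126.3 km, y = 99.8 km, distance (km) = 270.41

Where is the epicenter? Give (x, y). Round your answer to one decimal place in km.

-73.7 km east, -82.2 km north

Circle about each station: (x + 21.5)² + (y + 127.4)² = 69.05²; (x + 58.4)² + (y − 164.5)² = 247.17²; (x − 126.3)² + (y − 99.8)² = 270.41².
Subtracting the Receiver 1 equation from the Receiver 2 and Receiver 3 equations removes the quadratic terms:
-73.8 x + 583.8 y = -42547.31
295.6 x + 454.4 y = -59134.95
Solving the 2×2 system: x ≈ -73.7, y ≈ -82.2 km.
Check against Receiver 1 (with the unrounded x, y): √((x + 21.5)²+(y + 127.4)²) = 69.05 ≈ 69.05 km. ✓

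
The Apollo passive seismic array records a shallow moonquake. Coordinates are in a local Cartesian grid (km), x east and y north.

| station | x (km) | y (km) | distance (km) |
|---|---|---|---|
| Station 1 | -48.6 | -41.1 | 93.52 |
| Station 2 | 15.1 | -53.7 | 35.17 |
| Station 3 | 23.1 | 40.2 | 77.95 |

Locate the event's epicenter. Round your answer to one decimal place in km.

x ≈ 44.7 km, y ≈ -34.7 km

Circle about each station: (x + 48.6)² + (y + 41.1)² = 93.52²; (x − 15.1)² + (y + 53.7)² = 35.17²; (x − 23.1)² + (y − 40.2)² = 77.95².
Subtracting the Station 1 equation from the Station 2 and Station 3 equations removes the quadratic terms:
127.4 x − 25.2 y = 6569.59
143.4 x + 162.6 y = 768.27
Solving the 2×2 system: x ≈ 44.7, y ≈ -34.7 km.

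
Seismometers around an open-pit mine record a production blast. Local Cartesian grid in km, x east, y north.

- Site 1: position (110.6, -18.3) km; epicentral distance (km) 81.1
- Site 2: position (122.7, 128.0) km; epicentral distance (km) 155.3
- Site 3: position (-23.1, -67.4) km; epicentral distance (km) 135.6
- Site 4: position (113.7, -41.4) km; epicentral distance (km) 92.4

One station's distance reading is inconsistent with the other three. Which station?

Solve using three stations at a time. Using Site 1, Site 2, Site 4 (subtract circle equations pairwise → linear system) gives (x, y) ≈ (32.3, 1.9).
Distances from that point to each station vs reported:
  Site 1: calculated 80.8 vs reported 81.1 → residual 0.3 km
  Site 2: calculated 155.2 vs reported 155.3 → residual 0.1 km
  Site 3: calculated 88.7 vs reported 135.6 → residual 46.9 km
  Site 4: calculated 92.2 vs reported 92.4 → residual 0.2 km
Site 1, Site 2, Site 4 are mutually consistent (residuals ≈ 0); Site 3 is off by 46.9 km.

Site 3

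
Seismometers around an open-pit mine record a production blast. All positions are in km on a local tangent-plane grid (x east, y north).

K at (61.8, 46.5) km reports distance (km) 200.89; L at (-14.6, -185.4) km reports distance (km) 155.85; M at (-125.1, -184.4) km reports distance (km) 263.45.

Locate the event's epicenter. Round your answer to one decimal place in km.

134.7 km east, -140.7 km north

Circle about each station: (x − 61.8)² + (y − 46.5)² = 200.89²; (x + 14.6)² + (y + 185.4)² = 155.85²; (x + 125.1)² + (y + 184.4)² = 263.45².
Subtracting pairs of circle equations eliminates x²+y² and gives linear equations (the radical axes):
-152.8 x − 463.8 y = 44672.40
-373.8 x − 461.8 y = 14622.77
Solving the 2×2 system: x ≈ 134.7, y ≈ -140.7 km.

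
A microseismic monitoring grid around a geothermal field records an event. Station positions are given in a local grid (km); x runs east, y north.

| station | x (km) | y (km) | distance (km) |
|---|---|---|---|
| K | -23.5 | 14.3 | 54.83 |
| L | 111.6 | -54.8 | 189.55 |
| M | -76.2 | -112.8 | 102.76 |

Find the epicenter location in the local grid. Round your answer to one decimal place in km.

-72.6 km east, -10.1 km north

Circle about each station: (x + 23.5)² + (y − 14.3)² = 54.83²; (x − 111.6)² + (y + 54.8)² = 189.55²; (x + 76.2)² + (y + 112.8)² = 102.76².
Subtracting pairs of circle equations eliminates x²+y² and gives linear equations (the radical axes):
270.2 x − 138.2 y = -18222.01
-105.4 x − 254.2 y = 10220.25
Solving the 2×2 system: x ≈ -72.6, y ≈ -10.1 km.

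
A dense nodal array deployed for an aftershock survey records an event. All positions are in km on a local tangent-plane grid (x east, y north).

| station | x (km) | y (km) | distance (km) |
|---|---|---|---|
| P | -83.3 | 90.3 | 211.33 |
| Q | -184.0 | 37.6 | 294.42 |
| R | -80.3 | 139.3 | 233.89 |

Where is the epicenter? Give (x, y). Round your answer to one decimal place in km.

x ≈ 108.1 km, y ≈ 0.7 km

Circle about each station: (x + 83.3)² + (y − 90.3)² = 211.33²; (x + 184.0)² + (y − 37.6)² = 294.42²; (x + 80.3)² + (y − 139.3)² = 233.89².
Subtracting pairs of circle equations eliminates x²+y² and gives linear equations (the radical axes):
-201.4 x − 105.4 y = -21845.99
6.0 x + 98.0 y = 715.44
Solving the 2×2 system: x ≈ 108.1, y ≈ 0.7 km.
Check against P (with the unrounded x, y): √((x + 83.3)²+(y − 90.3)²) = 211.35 ≈ 211.33 km. ✓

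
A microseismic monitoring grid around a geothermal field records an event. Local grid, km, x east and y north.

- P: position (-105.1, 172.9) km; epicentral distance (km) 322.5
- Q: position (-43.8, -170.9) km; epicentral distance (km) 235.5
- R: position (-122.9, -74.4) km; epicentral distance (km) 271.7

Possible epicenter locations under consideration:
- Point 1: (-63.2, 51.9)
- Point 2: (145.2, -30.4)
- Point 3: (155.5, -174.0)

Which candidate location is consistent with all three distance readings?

For each candidate, compare |candidate − station| to the reported distance:
Point 1: residuals P 194.5, Q 11.9, R 132.0 → max 194.5 km
Point 2: residuals P 0.0, Q 0.0, R 0.0 → max 0.0 km
Point 3: residuals P 111.4, Q 36.2, R 24.0 → max 111.4 km
Only Point 2 has all residuals ≈ 0.

Point 2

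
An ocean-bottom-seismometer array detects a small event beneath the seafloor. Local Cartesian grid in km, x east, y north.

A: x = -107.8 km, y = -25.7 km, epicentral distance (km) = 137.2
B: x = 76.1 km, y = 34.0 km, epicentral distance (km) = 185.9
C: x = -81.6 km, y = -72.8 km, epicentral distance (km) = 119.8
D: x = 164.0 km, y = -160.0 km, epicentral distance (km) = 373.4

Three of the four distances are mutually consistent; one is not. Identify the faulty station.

C

Solve using three stations at a time. Using A, B, D (subtract circle equations pairwise → linear system) gives (x, y) ≈ (-93.2, 110.7).
Distances from that point to each station vs reported:
  A: calculated 137.1 vs reported 137.2 → residual 0.1 km
  B: calculated 185.9 vs reported 185.9 → residual 0.0 km
  C: calculated 183.8 vs reported 119.8 → residual 64.0 km
  D: calculated 373.4 vs reported 373.4 → residual 0.0 km
A, B, D are mutually consistent (residuals ≈ 0); C is off by 64.0 km.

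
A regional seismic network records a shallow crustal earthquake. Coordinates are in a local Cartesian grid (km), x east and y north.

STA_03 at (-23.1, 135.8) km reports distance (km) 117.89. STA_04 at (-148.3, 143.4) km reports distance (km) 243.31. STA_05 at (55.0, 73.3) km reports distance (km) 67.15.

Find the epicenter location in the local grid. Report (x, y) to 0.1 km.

(94.5, 127.6)

Circle about each station: (x + 23.1)² + (y − 135.8)² = 117.89²; (x + 148.3)² + (y − 143.4)² = 243.31²; (x − 55.0)² + (y − 73.3)² = 67.15².
Subtracting the STA_03 equation from the STA_04 and STA_05 equations removes the quadratic terms:
-250.4 x + 15.2 y = -21720.50
156.2 x − 125.0 y = -1188.43
Solving the 2×2 system: x ≈ 94.5, y ≈ 127.6 km.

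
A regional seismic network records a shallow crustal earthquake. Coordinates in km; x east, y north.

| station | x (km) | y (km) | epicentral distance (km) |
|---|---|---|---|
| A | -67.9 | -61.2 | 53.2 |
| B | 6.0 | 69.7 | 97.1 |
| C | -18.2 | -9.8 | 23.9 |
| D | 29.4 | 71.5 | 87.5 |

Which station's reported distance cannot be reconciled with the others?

Solve using three stations at a time. Using A, B, C (subtract circle equations pairwise → linear system) gives (x, y) ≈ (-41.6, -15.0).
Distances from that point to each station vs reported:
  A: calculated 53.2 vs reported 53.2 → residual 0.0 km
  B: calculated 97.1 vs reported 97.1 → residual 0.0 km
  C: calculated 23.9 vs reported 23.9 → residual 0.0 km
  D: calculated 111.9 vs reported 87.5 → residual 24.4 km
A, B, C are mutually consistent (residuals ≈ 0); D is off by 24.4 km.

D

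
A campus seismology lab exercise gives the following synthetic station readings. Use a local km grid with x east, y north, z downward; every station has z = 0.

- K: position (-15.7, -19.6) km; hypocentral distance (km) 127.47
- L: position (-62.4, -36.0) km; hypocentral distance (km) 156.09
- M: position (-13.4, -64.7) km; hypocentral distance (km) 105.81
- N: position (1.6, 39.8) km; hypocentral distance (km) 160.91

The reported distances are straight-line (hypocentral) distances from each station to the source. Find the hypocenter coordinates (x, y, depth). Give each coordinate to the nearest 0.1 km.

x ≈ 71.0 km, y ≈ -93.8 km, depth ≈ 56.8 km

Each station gives a sphere (x−x_i)² + (y−y_i)² + z² = d_i² (stations at z=0).
Subtracting the K sphere from L and M: z² cancels, leaving linear equations in x and y:
-93.4 x − 32.8 y = -3556.38
4.6 x − 90.2 y = 8787.84
Solving: x ≈ 71.019, y ≈ -93.804 km (keep extra digits for the depth step; rounded: 71.0, -93.8).
Then from the K sphere: z² = 127.47² − (x + 15.7)² − (y + 19.6)² with x = 71.019, y = -93.804, so z ≈ 56.764 ≈ 56.8 km.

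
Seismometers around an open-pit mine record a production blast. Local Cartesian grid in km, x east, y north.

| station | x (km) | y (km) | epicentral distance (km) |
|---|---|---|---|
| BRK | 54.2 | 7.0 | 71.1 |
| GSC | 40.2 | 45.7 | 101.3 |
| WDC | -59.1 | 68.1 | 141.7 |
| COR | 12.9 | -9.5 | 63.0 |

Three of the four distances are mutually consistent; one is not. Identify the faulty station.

Solve using three stations at a time. Using BRK, GSC, WDC (subtract circle equations pairwise → linear system) gives (x, y) ≈ (15.3, -52.5).
Distances from that point to each station vs reported:
  BRK: calculated 71.0 vs reported 71.1 → residual 0.1 km
  GSC: calculated 101.3 vs reported 101.3 → residual 0.0 km
  WDC: calculated 141.7 vs reported 141.7 → residual 0.0 km
  COR: calculated 43.0 vs reported 63.0 → residual 20.0 km
BRK, GSC, WDC are mutually consistent (residuals ≈ 0); COR is off by 20.0 km.

COR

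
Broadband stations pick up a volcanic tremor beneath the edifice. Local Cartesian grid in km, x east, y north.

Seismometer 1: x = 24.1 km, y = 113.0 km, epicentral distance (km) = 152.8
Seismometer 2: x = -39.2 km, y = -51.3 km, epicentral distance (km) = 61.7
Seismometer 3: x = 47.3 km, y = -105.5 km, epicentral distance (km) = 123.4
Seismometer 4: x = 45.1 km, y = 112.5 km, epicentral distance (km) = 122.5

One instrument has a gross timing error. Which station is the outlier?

Seismometer 1

Solve using three stations at a time. Using Seismometer 2, Seismometer 3, Seismometer 4 (subtract circle equations pairwise → linear system) gives (x, y) ≈ (-10.7, 3.4).
Distances from that point to each station vs reported:
  Seismometer 1: calculated 115.0 vs reported 152.8 → residual 37.8 km
  Seismometer 2: calculated 61.7 vs reported 61.7 → residual 0.0 km
  Seismometer 3: calculated 123.4 vs reported 123.4 → residual 0.0 km
  Seismometer 4: calculated 122.5 vs reported 122.5 → residual 0.0 km
Seismometer 2, Seismometer 3, Seismometer 4 are mutually consistent (residuals ≈ 0); Seismometer 1 is off by 37.8 km.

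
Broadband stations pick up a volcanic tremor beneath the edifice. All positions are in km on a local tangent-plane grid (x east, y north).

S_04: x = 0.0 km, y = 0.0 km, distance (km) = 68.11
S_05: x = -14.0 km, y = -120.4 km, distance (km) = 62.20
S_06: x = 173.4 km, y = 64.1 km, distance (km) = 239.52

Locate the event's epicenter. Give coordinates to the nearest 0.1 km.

x ≈ -31.1 km, y ≈ -60.6 km

Circle about each station: x² + y² = 68.11²; (x + 14.0)² + (y + 120.4)² = 62.20²; (x − 173.4)² + (y − 64.1)² = 239.52².
Subtracting pairs of circle equations eliminates x²+y² and gives linear equations (the radical axes):
-28.0 x − 240.8 y = 15462.29
346.8 x + 128.2 y = -18554.49
Solving the 2×2 system: x ≈ -31.1, y ≈ -60.6 km.
Check against S_04 (with the unrounded x, y): √(x²+y²) = 68.11 ≈ 68.11 km. ✓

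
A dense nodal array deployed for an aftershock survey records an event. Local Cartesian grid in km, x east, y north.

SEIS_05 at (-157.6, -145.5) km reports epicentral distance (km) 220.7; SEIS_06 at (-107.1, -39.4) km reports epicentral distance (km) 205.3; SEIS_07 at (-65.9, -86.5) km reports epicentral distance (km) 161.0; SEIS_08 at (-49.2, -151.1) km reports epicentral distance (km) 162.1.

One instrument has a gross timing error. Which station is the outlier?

SEIS_05

Solve using three stations at a time. Using SEIS_06, SEIS_07, SEIS_08 (subtract circle equations pairwise → linear system) gives (x, y) ≈ (94.7, -76.7).
Distances from that point to each station vs reported:
  SEIS_05: calculated 261.5 vs reported 220.7 → residual 40.8 km
  SEIS_06: calculated 205.2 vs reported 205.3 → residual 0.1 km
  SEIS_07: calculated 160.9 vs reported 161.0 → residual 0.1 km
  SEIS_08: calculated 162.0 vs reported 162.1 → residual 0.1 km
SEIS_06, SEIS_07, SEIS_08 are mutually consistent (residuals ≈ 0); SEIS_05 is off by 40.8 km.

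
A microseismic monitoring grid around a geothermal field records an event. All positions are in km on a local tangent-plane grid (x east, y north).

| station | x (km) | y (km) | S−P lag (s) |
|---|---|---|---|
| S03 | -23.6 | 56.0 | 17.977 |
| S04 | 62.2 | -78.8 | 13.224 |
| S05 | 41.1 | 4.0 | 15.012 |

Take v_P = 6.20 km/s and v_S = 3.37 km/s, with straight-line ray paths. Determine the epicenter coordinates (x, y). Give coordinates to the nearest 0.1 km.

Distance from S−P lag: d = Δt · v_P v_S / (v_P − v_S) = Δt · (6.20·3.37)/(6.20−3.37) ≈ 7.3830·Δt.
So d_S03 = 132.72, d_S04 = 97.63, d_S05 = 110.83 km.
Circle about each station: (x + 23.6)² + (y − 56.0)² = 132.72²; (x − 62.2)² + (y + 78.8)² = 97.63²; (x − 41.1)² + (y − 4.0)² = 110.83².
Subtracting pairs of circle equations eliminates x²+y² and gives linear equations (the radical axes):
171.6 x − 269.6 y = 14468.30
129.4 x − 104.0 y = 3343.56
Solving the 2×2 system: x ≈ -35.4, y ≈ -76.2 km.

x ≈ -35.4 km, y ≈ -76.2 km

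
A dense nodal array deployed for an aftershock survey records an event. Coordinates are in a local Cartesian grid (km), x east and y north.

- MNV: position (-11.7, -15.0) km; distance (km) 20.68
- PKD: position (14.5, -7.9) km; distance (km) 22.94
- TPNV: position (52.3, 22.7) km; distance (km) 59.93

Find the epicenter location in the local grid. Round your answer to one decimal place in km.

(-4.8, 4.5)

Circle about each station: (x + 11.7)² + (y + 15.0)² = 20.68²; (x − 14.5)² + (y + 7.9)² = 22.94²; (x − 52.3)² + (y − 22.7)² = 59.93².
Subtracting the MNV equation from the PKD and TPNV equations removes the quadratic terms:
52.4 x + 14.2 y = -187.81
128.0 x + 75.4 y = -275.25
Solving the 2×2 system: x ≈ -4.8, y ≈ 4.5 km.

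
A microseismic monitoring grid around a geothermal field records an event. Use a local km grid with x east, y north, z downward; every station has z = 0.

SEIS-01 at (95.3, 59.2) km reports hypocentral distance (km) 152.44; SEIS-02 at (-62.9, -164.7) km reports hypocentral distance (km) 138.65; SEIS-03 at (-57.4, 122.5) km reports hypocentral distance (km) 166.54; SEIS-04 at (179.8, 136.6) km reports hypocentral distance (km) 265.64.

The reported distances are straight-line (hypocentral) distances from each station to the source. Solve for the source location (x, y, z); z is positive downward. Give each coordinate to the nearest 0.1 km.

x ≈ -19.2 km, y ≈ -36.7 km, depth ≈ 30.5 km

Each station gives a sphere (x−x_i)² + (y−y_i)² + z² = d_i² (stations at z=0).
Subtracting the SEIS-01 sphere from SEIS-02 and SEIS-03: z² cancels, leaving linear equations in x and y:
-316.4 x − 447.8 y = 22509.90
-305.4 x + 126.6 y = 1216.66
Solving: x ≈ -19.199, y ≈ -36.703 km (keep extra digits for the depth step; rounded: -19.2, -36.7).
Then from the SEIS-01 sphere: z² = 152.44² − (x − 95.3)² − (y − 59.2)² with x = -19.199, y = -36.703, so z ≈ 30.505 ≈ 30.5 km.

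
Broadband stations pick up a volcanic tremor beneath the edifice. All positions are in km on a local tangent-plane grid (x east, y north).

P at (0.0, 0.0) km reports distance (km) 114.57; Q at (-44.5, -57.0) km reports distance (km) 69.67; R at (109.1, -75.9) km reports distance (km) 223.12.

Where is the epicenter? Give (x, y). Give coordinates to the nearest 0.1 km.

Circle about each station: x² + y² = 114.57²; (x + 44.5)² + (y + 57.0)² = 69.67²; (x − 109.1)² + (y + 75.9)² = 223.12².
Subtracting the P equation from the Q and R equations removes the quadratic terms:
-89.0 x − 114.0 y = 13501.63
218.2 x − 151.8 y = -18992.63
Solving the 2×2 system: x ≈ -109.8, y ≈ -32.7 km.

-109.8 km east, -32.7 km north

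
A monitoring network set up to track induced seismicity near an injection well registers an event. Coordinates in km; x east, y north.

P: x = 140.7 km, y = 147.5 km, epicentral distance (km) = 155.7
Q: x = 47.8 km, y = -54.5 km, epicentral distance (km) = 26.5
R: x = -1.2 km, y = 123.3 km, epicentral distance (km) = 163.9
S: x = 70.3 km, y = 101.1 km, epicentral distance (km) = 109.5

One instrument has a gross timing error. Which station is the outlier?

Solve using three stations at a time. Using P, R, S (subtract circle equations pairwise → linear system) gives (x, y) ≈ (102.7, -3.4).
Distances from that point to each station vs reported:
  P: calculated 155.6 vs reported 155.7 → residual 0.1 km
  Q: calculated 75.0 vs reported 26.5 → residual 48.5 km
  R: calculated 163.8 vs reported 163.9 → residual 0.1 km
  S: calculated 109.4 vs reported 109.5 → residual 0.1 km
P, R, S are mutually consistent (residuals ≈ 0); Q is off by 48.5 km.

Q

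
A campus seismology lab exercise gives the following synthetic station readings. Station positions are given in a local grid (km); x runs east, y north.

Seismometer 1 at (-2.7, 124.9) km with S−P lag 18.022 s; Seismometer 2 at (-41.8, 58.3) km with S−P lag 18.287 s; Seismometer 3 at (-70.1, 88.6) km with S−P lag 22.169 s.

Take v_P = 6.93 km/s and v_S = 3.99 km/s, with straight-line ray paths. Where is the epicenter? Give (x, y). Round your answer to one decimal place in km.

x ≈ 123.9 km, y ≈ 12.2 km

Distance from S−P lag: d = Δt · v_P v_S / (v_P − v_S) = Δt · (6.93·3.99)/(6.93−3.99) ≈ 9.4050·Δt.
So d_Seismometer 1 = 169.50, d_Seismometer 2 = 171.99, d_Seismometer 3 = 208.50 km.
Circle about each station: (x + 2.7)² + (y − 124.9)² = 169.50²; (x + 41.8)² + (y − 58.3)² = 171.99²; (x + 70.1)² + (y − 88.6)² = 208.50².
Subtracting the Seismometer 1 equation from the Seismometer 2 and Seismometer 3 equations removes the quadratic terms:
-78.2 x − 133.2 y = -11311.48
-134.8 x − 72.6 y = -17585.33
Solving the 2×2 system: x ≈ 123.9, y ≈ 12.2 km.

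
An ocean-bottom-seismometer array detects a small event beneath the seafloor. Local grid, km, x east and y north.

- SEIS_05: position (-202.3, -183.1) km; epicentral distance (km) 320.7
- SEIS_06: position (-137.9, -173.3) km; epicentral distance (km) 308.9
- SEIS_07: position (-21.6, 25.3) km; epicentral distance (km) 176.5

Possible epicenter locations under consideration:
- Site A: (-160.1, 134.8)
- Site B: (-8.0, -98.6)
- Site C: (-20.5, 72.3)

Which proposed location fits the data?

Site A

For each candidate, compare |candidate − station| to the reported distance:
Site A: residuals SEIS_05 0.0, SEIS_06 0.0, SEIS_07 0.1 → max 0.1 km
Site B: residuals SEIS_05 108.8, SEIS_06 159.1, SEIS_07 51.9 → max 159.1 km
Site C: residuals SEIS_05 7.2, SEIS_06 36.7, SEIS_07 129.5 → max 129.5 km
Only Site A has all residuals ≈ 0.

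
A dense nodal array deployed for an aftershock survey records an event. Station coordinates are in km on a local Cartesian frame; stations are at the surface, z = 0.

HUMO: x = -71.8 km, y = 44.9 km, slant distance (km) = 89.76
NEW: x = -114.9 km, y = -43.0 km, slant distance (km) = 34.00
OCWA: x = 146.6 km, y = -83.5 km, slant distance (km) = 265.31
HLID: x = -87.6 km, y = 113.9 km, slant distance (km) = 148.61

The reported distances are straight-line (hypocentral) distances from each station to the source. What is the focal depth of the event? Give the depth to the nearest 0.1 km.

z ≈ 31.0 km

Each station gives a sphere (x−x_i)² + (y−y_i)² + z² = d_i² (stations at z=0).
Subtracting the HUMO sphere from NEW and OCWA: z² cancels, leaving linear equations in x and y:
-86.2 x − 175.8 y = 14780.62
436.8 x − 256.8 y = -41039.98
Solving: x ≈ -111.301, y ≈ -29.502 km (keep extra digits for the depth step; rounded: -111.3, -29.5).
Then from the HUMO sphere: z² = 89.76² − (x + 71.8)² − (y − 44.9)² with x = -111.301, y = -29.502, so z ≈ 30.998 ≈ 31.0 km.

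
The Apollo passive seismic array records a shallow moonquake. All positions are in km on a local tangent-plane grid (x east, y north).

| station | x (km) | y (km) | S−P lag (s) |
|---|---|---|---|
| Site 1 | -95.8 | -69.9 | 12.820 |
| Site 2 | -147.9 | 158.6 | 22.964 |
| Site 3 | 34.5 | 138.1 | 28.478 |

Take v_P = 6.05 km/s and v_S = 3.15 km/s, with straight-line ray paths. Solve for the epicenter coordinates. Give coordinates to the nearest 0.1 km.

Distance from S−P lag: d = Δt · v_P v_S / (v_P − v_S) = Δt · (6.05·3.15)/(6.05−3.15) ≈ 6.5716·Δt.
So d_Site 1 = 84.25, d_Site 2 = 150.91, d_Site 3 = 187.14 km.
Circle about each station: (x + 95.8)² + (y + 69.9)² = 84.25²; (x + 147.9)² + (y − 158.6)² = 150.91²; (x − 34.5)² + (y − 138.1)² = 187.14².
Subtracting pairs of circle equations eliminates x²+y² and gives linear equations (the radical axes):
-104.2 x + 457.0 y = 17288.95
260.6 x + 416.0 y = -21725.11
Solving the 2×2 system: x ≈ -105.4, y ≈ 13.8 km.

x ≈ -105.4 km, y ≈ 13.8 km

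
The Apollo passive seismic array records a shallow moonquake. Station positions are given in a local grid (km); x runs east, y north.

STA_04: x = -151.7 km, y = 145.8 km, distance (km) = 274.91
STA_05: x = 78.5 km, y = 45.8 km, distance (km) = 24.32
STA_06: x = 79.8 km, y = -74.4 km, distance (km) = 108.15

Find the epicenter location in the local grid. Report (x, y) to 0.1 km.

(98.6, 32.1)

Circle about each station: (x + 151.7)² + (y − 145.8)² = 274.91²; (x − 78.5)² + (y − 45.8)² = 24.32²; (x − 79.8)² + (y + 74.4)² = 108.15².
Subtracting pairs of circle equations eliminates x²+y² and gives linear equations (the radical axes):
460.4 x − 200.0 y = 38973.41
463.0 x − 440.4 y = 31511.96
Solving the 2×2 system: x ≈ 98.6, y ≈ 32.1 km.
Check against STA_04 (with the unrounded x, y): √((x + 151.7)²+(y − 145.8)²) = 274.91 ≈ 274.91 km. ✓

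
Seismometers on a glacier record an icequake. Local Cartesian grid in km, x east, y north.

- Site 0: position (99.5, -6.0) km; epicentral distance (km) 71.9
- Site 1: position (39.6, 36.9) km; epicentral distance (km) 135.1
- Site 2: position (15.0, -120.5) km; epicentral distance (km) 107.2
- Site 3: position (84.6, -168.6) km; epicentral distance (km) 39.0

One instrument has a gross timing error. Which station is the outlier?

Site 3

Solve using three stations at a time. Using Site 0, Site 1, Site 2 (subtract circle equations pairwise → linear system) gives (x, y) ≈ (112.8, -76.6).
Distances from that point to each station vs reported:
  Site 0: calculated 71.9 vs reported 71.9 → residual 0.0 km
  Site 1: calculated 135.1 vs reported 135.1 → residual 0.0 km
  Site 2: calculated 107.2 vs reported 107.2 → residual 0.0 km
  Site 3: calculated 96.2 vs reported 39.0 → residual 57.2 km
Site 0, Site 1, Site 2 are mutually consistent (residuals ≈ 0); Site 3 is off by 57.2 km.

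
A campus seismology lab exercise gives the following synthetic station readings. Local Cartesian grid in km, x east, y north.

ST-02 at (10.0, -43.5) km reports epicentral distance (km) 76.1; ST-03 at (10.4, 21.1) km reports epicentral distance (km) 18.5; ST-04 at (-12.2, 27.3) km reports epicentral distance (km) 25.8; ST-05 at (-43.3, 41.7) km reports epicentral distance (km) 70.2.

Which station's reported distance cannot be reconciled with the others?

ST-04

Solve using three stations at a time. Using ST-02, ST-03, ST-05 (subtract circle equations pairwise → linear system) gives (x, y) ≈ (26.0, 30.9).
Distances from that point to each station vs reported:
  ST-02: calculated 76.1 vs reported 76.1 → residual 0.0 km
  ST-03: calculated 18.5 vs reported 18.5 → residual 0.0 km
  ST-04: calculated 38.4 vs reported 25.8 → residual 12.6 km
  ST-05: calculated 70.2 vs reported 70.2 → residual 0.0 km
ST-02, ST-03, ST-05 are mutually consistent (residuals ≈ 0); ST-04 is off by 12.6 km.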